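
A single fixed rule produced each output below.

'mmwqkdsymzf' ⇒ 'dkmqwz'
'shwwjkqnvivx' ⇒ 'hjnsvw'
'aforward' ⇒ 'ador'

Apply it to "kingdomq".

Each output is the input with this applied: sort the characters into alphabetical order, then keep every other character starting from the first (positions 1st, 3rd, 5th, ...).
Starting from "kingdomq": after the first operation, "dgikmnoq"; after the second, "dimo".

dimo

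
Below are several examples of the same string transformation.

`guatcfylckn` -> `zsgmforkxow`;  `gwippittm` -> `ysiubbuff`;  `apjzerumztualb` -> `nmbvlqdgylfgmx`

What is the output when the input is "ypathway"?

The transformation: shift every letter 12 places forward in the alphabet (wrapping around), then move the last character to the front.
Starting from "ypathway": after the first operation, "kbmftimk"; after the second, "kkbmftim".
(Check on "apjzerumztualb": → "mbvlqdgylfgmxn" → "nmbvlqdgylfgmx" ✓)

kkbmftim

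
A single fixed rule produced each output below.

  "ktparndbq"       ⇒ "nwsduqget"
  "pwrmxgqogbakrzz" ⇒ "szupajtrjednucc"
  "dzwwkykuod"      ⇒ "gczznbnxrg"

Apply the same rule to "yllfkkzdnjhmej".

The rule is to shift every letter 3 places forward in the alphabet (wrapping around).
So "yllfkkzdnjhmej" becomes "booinncgqmkphm".

booinncgqmkphm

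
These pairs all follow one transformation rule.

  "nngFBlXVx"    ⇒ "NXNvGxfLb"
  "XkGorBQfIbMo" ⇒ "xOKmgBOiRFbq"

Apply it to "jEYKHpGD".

JdegyPkh

In each case the input is transformed by: take characters alternately from the front and the back (1st, last, 2nd, 2nd-last, ...), then flip the case of every letter.
Working it through for "jEYKHpGD": intermediate "jDEGYpKH", final "JdegyPkh".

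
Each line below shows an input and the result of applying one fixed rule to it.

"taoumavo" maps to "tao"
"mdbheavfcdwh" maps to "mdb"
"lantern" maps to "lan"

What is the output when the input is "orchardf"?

The rule is to keep only the first 3 characters.
Doing the same to "orchardf": "orc".

orc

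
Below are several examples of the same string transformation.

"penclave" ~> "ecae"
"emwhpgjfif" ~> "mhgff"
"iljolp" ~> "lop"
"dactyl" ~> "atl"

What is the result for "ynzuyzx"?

The transformation: keep every other character starting from the second (positions 2nd, 4th, 6th, ...).
Doing the same to "ynzuyzx": "nuz".

nuz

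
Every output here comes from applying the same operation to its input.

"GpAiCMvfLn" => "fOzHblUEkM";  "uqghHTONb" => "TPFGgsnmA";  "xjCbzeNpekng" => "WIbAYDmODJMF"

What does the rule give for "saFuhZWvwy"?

RZeTGyvUVX

In each case the input is transformed by: shift every letter 1 place backward in the alphabet (wrapping around), then flip the case of every letter.
On "saFuhZWvwy": the first step gives "rzEtgYVuvx", and the second then gives "RZeTGyvUVX".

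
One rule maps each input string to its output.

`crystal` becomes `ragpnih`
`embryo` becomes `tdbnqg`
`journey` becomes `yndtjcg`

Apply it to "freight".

uigwtvx

The pattern: shift every letter 11 places backward in the alphabet (wrapping around), then take characters alternately from the front and the back (1st, last, 2nd, 2nd-last, ...).
Working it through for "freight": intermediate "ugtxvwi", final "uigwtvx".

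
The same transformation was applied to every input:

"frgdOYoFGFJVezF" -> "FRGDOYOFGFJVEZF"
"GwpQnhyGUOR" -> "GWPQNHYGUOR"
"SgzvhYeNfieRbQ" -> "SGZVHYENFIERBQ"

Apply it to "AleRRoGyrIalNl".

ALERROGYRIALNL

The pattern: convert every letter to uppercase.
Applying that to "AleRRoGyrIalNl" gives "ALERROGYRIALNL".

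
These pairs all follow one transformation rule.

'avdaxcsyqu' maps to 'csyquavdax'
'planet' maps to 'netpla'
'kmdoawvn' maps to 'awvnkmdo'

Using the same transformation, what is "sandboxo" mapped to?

Looking at the pairs, the operation is to swap the front and back halves of the string.
Applying that to "sandboxo" gives "boxosand".

boxosand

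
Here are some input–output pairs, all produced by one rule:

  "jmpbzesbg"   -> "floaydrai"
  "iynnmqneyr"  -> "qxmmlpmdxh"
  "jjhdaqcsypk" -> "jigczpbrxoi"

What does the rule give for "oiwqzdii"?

The pattern: swap the first and last characters, then shift every letter 1 place backward in the alphabet (wrapping around).
For "oiwqzdii" the result is "hhvpychn".

hhvpychn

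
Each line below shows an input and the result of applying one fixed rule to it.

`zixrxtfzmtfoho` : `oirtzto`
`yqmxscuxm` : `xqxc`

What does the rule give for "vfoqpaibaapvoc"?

cfqabav

What's happening: keep every other character starting from the second (positions 2nd, 4th, 6th, ...), then move the last character to the front.
Starting from "vfoqpaibaapvoc": after the first operation, "fqabavc"; after the second, "cfqabav".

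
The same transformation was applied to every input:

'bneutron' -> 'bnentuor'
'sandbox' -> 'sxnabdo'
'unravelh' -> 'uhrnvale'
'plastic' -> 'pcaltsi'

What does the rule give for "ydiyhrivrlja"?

In each case the input is transformed by: move the last character to the front, then swap each adjacent pair of characters (1↔2, 3↔4, ...).
"ydiyhrivrlja" → "aydiyhrivrlj" → "yaidhyirrvjl".

yaidhyirrvjl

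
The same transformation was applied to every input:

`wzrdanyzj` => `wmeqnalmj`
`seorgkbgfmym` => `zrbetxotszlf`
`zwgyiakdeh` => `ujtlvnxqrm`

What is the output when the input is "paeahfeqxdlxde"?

rnrnusrdkqykqc

The transformation: shift every letter 13 places forward in the alphabet (wrapping around) — i.e. ROT13, then swap the first and last characters.
"paeahfeqxdlxde" → "cnrnusrdkqykqr" → "rnrnusrdkqykqc".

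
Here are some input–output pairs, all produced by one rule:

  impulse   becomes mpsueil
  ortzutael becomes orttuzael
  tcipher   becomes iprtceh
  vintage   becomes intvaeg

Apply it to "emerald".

elmrade

Looking at the pairs, the operation is to sort the characters into alphabetical order, then move the first 3 characters to the end (rotate left by 3).
For "emerald" the result is "elmrade".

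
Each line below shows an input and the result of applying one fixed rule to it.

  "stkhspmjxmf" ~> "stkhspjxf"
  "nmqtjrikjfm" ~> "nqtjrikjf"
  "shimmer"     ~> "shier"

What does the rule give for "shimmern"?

shiern

Rule — remove every "m".
Doing the same to "shimmern": "shiern".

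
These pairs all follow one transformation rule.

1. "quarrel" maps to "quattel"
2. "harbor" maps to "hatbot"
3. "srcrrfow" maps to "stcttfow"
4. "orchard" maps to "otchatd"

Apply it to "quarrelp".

quattelp

In each case the input is transformed by: replace every "r" with "t".
Doing the same to "quarrelp": "quattelp".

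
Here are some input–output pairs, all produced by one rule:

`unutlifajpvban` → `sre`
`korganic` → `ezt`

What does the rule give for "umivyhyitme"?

kdv

The rule is to shift every letter 9 places backward in the alphabet (wrapping around), then keep only the last 3 characters.
Applying both steps to "umivyhyitme": "ldzmpypzkdv", then "kdv".
(Check on "korganic": → "bfixrezt" → "ezt" ✓)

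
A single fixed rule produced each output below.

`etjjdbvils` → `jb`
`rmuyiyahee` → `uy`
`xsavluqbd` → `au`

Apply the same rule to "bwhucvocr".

hv

Each output is the input with this applied: keep one character in every 3, starting at position 3 (positions 3rd, 6th, 9th, ...), then delete the last character.
On "bwhucvocr": the first step gives "hvr", and the second then gives "hv".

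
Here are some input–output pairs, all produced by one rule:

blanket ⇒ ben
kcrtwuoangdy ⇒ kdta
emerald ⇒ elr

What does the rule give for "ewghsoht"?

ehh

Each output is the input with this applied: take characters alternately from the front and the back (1st, last, 2nd, 2nd-last, ...), then keep one character in every 3, starting at position 1 (positions 1st, 4th, 7th, ...).
"ewghsoht" → "etwhgohs" → "ehh".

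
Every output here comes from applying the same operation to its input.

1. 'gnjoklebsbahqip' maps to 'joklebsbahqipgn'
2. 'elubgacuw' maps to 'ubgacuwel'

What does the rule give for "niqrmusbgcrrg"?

Looking at the pairs, the operation is to move the first 2 characters to the end (rotate left by 2).
"niqrmusbgcrrg" → "qrmusbgcrrgni".

qrmusbgcrrgni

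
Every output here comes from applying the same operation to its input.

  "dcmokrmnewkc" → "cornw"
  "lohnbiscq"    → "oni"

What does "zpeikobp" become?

What's happening: keep every other character starting from the second (positions 2nd, 4th, 6th, ...), then delete the last character.
So "zpeikobp" becomes "pio".

pio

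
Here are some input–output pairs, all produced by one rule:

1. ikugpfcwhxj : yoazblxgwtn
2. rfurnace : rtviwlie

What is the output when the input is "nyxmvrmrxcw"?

otnepodmidi

The pattern: shift every letter 9 places backward in the alphabet (wrapping around), then move the last 3 characters to the front (rotate right by 3).
For "nyxmvrmrxcw", step one produces "epodmidiotn"; step two turns that into "otnepodmidi".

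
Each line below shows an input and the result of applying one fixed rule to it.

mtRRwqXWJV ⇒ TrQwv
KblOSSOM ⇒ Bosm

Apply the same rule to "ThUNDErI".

The pattern: flip the case of every letter, then keep every other character starting from the second (positions 2nd, 4th, 6th, ...).
"ThUNDErI" → "tHundeRi" → "Hnei".

Hnei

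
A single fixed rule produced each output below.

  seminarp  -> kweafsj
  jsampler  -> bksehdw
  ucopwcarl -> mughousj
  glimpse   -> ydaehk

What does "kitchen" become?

The rule is to delete the last character, then shift every letter 8 places backward in the alphabet (wrapping around).
For "kitchen", step one produces "kitche"; step two turns that into "caluzw".

caluzw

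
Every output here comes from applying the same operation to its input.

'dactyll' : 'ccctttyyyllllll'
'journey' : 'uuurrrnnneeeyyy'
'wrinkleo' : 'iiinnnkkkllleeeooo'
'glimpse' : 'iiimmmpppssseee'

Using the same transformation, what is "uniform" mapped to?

iiifffooorrrmmm

Each output is the input with this applied: delete the first 2 characters, then repeat every character 3 times.
Starting from "uniform": after the first operation, "iform"; after the second, "iiifffooorrrmmm".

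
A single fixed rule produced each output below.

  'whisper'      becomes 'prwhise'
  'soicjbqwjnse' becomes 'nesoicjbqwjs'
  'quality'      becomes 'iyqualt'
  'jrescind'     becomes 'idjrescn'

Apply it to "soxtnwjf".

wfsoxtnj

Rule — move the last 2 characters to the front (rotate right by 2), then swap the first and last characters.
On "soxtnwjf": the first step gives "jfsoxtnw", and the second then gives "wfsoxtnj".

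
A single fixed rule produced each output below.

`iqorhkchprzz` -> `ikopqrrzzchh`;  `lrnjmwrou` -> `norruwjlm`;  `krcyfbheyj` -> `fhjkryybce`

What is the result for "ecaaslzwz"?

elswzzaac

The transformation: sort the characters into alphabetical order, then move the first 3 characters to the end (rotate left by 3).
Doing the same to "ecaaslzwz": "elswzzaac".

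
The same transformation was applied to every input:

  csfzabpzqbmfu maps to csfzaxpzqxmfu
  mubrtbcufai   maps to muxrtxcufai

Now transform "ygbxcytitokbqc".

ygxxcytitokxqc

What's happening: replace every "b" with "x".
So "ygbxcytitokbqc" becomes "ygxxcytitokxqc".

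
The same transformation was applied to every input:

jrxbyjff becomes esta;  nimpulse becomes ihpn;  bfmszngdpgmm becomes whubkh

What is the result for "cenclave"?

The rule is to shift every letter 5 places backward in the alphabet (wrapping around), then keep every other character starting from the first (positions 1st, 3rd, 5th, ...).
"cenclave" → "xigq".

xigq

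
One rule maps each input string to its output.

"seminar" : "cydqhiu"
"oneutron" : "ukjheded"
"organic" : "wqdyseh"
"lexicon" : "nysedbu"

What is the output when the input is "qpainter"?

qydjuhgf

The pattern: shift every letter 10 places backward in the alphabet (wrapping around), then move the first 2 characters to the end (rotate left by 2).
Starting from "qpainter": after the first operation, "gfqydjuh"; after the second, "qydjuhgf".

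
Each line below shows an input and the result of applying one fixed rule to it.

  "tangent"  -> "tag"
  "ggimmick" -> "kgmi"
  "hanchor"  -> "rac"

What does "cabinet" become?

In each case the input is transformed by: move the last 2 characters to the front (rotate right by 2), then keep every other character starting from the second (positions 2nd, 4th, 6th, ...).
Applying both steps to "cabinet": "etcabin", then "tai".

tai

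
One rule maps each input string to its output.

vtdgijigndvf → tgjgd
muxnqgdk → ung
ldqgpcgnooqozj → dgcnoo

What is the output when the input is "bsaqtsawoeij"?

In each case the input is transformed by: keep every other character starting from the second (positions 2nd, 4th, 6th, ...), then delete the last character.
So "bsaqtsawoeij" becomes "sqswe".

sqswe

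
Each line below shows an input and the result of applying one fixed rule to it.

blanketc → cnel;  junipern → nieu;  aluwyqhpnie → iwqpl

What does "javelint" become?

teia

The pattern: keep every other character starting from the second (positions 2nd, 4th, 6th, ...), then swap the first and last characters.
Applying both steps to "javelint": "aeit", then "teia".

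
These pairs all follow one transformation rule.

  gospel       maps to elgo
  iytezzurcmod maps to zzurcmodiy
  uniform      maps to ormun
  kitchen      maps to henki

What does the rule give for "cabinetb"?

What's happening: move the first 2 characters to the end (rotate left by 2), then delete the first 2 characters.
On "cabinetb": the first step gives "binetbca", and the second then gives "netbca".

netbca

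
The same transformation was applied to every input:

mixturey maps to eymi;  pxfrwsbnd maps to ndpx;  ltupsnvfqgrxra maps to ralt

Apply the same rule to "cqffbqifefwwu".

wucq

The transformation: move the last 2 characters to the front (rotate right by 2), then keep only the first 4 characters.
So "cqffbqifefwwu" becomes "wucq".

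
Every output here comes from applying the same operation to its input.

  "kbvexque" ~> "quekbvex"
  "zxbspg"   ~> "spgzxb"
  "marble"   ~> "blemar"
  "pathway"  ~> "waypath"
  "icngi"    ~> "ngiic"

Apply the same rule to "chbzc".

bzcch

In each case the input is transformed by: move the last 3 characters to the front (rotate right by 3).
On "chbzc" that produces "bzcch".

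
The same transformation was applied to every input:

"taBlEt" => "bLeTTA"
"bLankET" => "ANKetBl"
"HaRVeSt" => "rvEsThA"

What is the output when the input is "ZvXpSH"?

xPshzV

In each case the input is transformed by: flip the case of every letter, then move the first 2 characters to the end (rotate left by 2).
On "ZvXpSH": the first step gives "zVxPsh", and the second then gives "xPshzV".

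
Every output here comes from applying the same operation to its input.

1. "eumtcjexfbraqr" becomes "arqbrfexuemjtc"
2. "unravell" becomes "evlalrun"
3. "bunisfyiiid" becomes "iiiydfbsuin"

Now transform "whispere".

eprseiwh

Each output is the input with this applied: move the last 3 characters to the front (rotate right by 3), then take characters alternately from the front and the back (1st, last, 2nd, 2nd-last, ...).
On "whispere": the first step gives "erewhisp", and the second then gives "eprseiwh".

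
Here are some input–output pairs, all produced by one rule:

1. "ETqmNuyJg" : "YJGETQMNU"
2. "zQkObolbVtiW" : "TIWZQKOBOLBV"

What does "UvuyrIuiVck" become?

VCKUVUYRIUI

The rule is to move the last 3 characters to the front (rotate right by 3), then convert every letter to uppercase.
Applying both steps to "UvuyrIuiVck": "VckUvuyrIui", then "VCKUVUYRIUI".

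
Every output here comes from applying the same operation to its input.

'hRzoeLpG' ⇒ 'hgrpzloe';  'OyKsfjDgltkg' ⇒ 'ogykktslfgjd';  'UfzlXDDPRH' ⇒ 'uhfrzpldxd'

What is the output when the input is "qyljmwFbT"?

The rule is to take characters alternately from the front and the back (1st, last, 2nd, 2nd-last, ...), then convert every letter to lowercase.
Applying that to "qyljmwFbT" gives "qtyblfjwm".

qtyblfjwm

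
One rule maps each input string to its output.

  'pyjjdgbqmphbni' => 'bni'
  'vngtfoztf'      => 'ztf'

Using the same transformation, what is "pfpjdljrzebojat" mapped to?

jat

The transformation: keep only the last 3 characters.
"pfpjdljrzebojat" → "jat".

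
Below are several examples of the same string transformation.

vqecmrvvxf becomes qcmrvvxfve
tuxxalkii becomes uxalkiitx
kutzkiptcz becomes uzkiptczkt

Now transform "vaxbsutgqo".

Rule — move the first 2 characters to the end (rotate left by 2), then swap the first and last characters.
Doing the same to "vaxbsutgqo": "absutgqovx".

absutgqovx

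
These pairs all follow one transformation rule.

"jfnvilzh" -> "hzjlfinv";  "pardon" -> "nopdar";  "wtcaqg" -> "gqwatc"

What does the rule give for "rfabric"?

cirrfba

The pattern: move the last character to the front, then take characters alternately from the front and the back (1st, last, 2nd, 2nd-last, ...).
So "rfabric" becomes "cirrfba".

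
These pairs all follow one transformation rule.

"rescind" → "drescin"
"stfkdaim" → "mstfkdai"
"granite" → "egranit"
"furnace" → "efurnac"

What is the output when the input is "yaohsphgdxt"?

Rule — move the last character to the front.
Doing the same to "yaohsphgdxt": "tyaohsphgdx".

tyaohsphgdx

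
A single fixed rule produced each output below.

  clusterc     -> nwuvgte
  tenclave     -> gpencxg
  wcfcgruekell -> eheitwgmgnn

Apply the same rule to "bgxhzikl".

izjbkmn

The transformation: shift every letter 2 places forward in the alphabet (wrapping around), then delete the first character.
On "bgxhzikl": the first step gives "dizjbkmn", and the second then gives "izjbkmn".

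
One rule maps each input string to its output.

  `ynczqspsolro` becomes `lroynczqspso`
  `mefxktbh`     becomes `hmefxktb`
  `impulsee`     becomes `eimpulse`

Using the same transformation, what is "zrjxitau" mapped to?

Looking at the pairs, the operation is to swap the front and back halves of the string, then move the first 3 characters to the end (rotate left by 3).
Working it through for "zrjxitau": intermediate "itauzrjx", final "uzrjxita".

uzrjxita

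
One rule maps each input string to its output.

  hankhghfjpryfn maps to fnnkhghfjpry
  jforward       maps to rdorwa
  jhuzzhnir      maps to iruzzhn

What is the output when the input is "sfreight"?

htreig

Rule — delete the first 2 characters, then move the last 2 characters to the front (rotate right by 2).
Doing the same to "sfreight": "htreig".
(Check on "jhuzzhnir": → "uzzhnir" → "iruzzhn" ✓)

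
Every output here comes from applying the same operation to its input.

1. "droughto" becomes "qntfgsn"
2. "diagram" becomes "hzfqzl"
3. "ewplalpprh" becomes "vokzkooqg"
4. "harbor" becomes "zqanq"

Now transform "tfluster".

The rule is to shift every letter 1 place backward in the alphabet (wrapping around), then delete the first character.
Applying both steps to "tfluster": "sektrsdq", then "ektrsdq".

ektrsdq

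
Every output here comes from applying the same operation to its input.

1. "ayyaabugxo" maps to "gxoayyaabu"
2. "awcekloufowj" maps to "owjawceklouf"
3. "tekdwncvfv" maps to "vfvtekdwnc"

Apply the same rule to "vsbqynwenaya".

In each case the input is transformed by: move the last 3 characters to the front (rotate right by 3).
So "vsbqynwenaya" becomes "ayavsbqynwen".

ayavsbqynwen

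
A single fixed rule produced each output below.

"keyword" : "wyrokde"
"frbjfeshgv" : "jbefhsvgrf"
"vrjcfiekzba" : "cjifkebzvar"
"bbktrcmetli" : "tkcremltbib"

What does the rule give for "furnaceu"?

nrcaueuf

Looking at the pairs, the operation is to move the first 2 characters to the end (rotate left by 2), then swap each adjacent pair of characters (1↔2, 3↔4, ...).
Doing the same to "furnaceu": "nrcaueuf".
(Check on "vrjcfiekzba": → "jcfiekzbavr" → "cjifkebzvar" ✓)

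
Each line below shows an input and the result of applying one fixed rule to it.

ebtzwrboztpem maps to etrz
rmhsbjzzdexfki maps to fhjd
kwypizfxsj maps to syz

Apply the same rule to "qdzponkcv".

The rule is to keep one character in every 3, starting at position 3 (positions 3rd, 6th, 9th, ...), then move the last character to the front.
For "qdzponkcv" the result is "vzn".

vzn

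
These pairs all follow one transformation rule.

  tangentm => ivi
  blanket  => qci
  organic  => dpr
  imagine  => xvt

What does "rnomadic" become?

gbx

Looking at the pairs, the operation is to keep one character in every 3, starting at position 1 (positions 1st, 4th, 7th, ...), then shift every letter 11 places backward in the alphabet (wrapping around).
Doing the same to "rnomadic": "gbx".
(Check on "imagine": → "ige" → "xvt" ✓)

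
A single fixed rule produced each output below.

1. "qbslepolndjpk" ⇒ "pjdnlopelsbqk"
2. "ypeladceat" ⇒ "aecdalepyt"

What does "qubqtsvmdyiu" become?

The rule is to reverse the string, then move the first character to the end.
"qubqtsvmdyiu" → "uiydmvstqbuq" → "iydmvstqbuqu".
(Check on "qbslepolndjpk": → "kpjdnlopelsbq" → "pjdnlopelsbqk" ✓)

iydmvstqbuqu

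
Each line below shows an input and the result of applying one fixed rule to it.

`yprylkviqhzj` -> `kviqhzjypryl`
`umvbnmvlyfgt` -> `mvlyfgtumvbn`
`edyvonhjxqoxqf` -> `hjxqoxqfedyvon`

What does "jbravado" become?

What's happening: move the last character to the front, then swap the front and back halves of the string.
So "jbravado" becomes "avadojbr".
(Check on "umvbnmvlyfgt": → "tumvbnmvlyfg" → "mvlyfgtumvbn" ✓)

avadojbr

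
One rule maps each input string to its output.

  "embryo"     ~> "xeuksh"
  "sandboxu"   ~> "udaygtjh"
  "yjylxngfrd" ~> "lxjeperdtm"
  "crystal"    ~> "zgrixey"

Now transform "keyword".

uxjqkec

The pattern: shift every letter 6 places forward in the alphabet (wrapping around), then move the last 3 characters to the front (rotate right by 3).
"keyword" → "uxjqkec".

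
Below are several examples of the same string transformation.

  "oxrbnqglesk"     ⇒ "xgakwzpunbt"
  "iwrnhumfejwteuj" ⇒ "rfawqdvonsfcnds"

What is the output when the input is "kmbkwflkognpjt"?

In each case the input is transformed by: shift every letter 9 places forward in the alphabet (wrapping around).
So "kmbkwflkognpjt" becomes "tvktfoutxpwysc".

tvktfoutxpwysc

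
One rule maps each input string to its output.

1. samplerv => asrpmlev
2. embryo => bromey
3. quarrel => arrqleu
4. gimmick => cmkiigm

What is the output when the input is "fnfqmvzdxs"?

Rule — sort the characters into reverse alphabetical order, then swap the first and last characters.
Applying that to "fnfqmvzdxs" gives "dxvsqnmffz".

dxvsqnmffz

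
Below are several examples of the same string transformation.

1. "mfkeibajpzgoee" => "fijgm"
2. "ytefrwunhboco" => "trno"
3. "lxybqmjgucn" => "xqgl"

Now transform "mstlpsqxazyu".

spxy

Looking at the pairs, the operation is to swap the first and last characters, then keep one character in every 3, starting at position 2 (positions 2nd, 5th, 8th, ...).
"mstlpsqxazyu" → "ustlpsqxazym" → "spxy".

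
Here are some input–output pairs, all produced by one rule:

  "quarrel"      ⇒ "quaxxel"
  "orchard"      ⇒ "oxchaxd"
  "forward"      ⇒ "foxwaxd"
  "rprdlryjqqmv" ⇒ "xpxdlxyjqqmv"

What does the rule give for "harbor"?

The pattern: replace every "r" with "x".
For "harbor" the result is "haxbox".

haxbox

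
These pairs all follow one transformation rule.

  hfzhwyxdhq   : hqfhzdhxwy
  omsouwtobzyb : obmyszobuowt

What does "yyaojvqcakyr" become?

In each case the input is transformed by: take characters alternately from the front and the back (1st, last, 2nd, 2nd-last, ...).
On "yyaojvqcakyr" that produces "yryyakoajcvq".

yryyakoajcvq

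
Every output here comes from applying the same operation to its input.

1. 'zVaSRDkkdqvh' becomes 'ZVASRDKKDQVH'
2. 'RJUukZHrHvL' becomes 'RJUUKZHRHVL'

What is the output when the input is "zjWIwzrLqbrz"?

ZJWIWZRLQBRZ

Each output is the input with this applied: convert every letter to uppercase.
So "zjWIwzrLqbrz" becomes "ZJWIWZRLQBRZ".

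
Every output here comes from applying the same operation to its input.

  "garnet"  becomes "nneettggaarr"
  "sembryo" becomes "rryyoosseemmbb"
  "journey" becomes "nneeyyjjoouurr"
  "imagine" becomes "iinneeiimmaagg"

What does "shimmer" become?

What's happening: move the last 3 characters to the front (rotate right by 3), then double every character.
On "shimmer": the first step gives "mershim", and the second then gives "mmeerrsshhiimm".

mmeerrsshhiimm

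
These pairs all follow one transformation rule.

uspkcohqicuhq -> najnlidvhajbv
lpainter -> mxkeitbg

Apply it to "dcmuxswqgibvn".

Looking at the pairs, the operation is to shift every letter 7 places backward in the alphabet (wrapping around), then move the last 3 characters to the front (rotate right by 3).
"dcmuxswqgibvn" → "wvfnqlpjzbuog" → "uogwvfnqlpjzb".

uogwvfnqlpjzb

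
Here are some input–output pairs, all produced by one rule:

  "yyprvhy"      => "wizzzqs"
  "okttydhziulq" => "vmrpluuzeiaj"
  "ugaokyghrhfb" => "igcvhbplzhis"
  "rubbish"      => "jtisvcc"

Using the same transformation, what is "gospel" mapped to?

qfmhpt

Each output is the input with this applied: shift every letter 1 place forward in the alphabet (wrapping around), then move the last 3 characters to the front (rotate right by 3).
Starting from "gospel": after the first operation, "hptqfm"; after the second, "qfmhpt".
(Check on "rubbish": → "svccjti" → "jtisvcc" ✓)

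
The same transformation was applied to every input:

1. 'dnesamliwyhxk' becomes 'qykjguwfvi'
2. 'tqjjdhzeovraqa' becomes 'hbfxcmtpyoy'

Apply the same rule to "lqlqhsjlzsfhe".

ofqhjxqdfc

Rule — delete the first 3 characters, then shift every letter 2 places backward in the alphabet (wrapping around).
For "lqlqhsjlzsfhe", step one produces "qhsjlzsfhe"; step two turns that into "ofqhjxqdfc".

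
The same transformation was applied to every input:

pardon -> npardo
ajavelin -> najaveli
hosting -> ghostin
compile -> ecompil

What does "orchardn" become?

The pattern: move the last character to the front.
On "orchardn" that produces "norchard".

norchard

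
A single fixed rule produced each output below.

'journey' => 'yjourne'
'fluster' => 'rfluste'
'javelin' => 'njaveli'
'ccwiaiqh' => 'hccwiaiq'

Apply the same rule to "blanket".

The pattern: move the last character to the front.
So "blanket" becomes "tblanke".

tblanke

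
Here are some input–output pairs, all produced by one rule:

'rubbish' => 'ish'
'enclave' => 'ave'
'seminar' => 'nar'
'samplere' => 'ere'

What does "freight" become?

What's happening: keep only the last 3 characters.
Applying that to "freight" gives "ght".

ght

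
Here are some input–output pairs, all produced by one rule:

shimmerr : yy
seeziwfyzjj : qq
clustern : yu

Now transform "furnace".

jl

What's happening: shift every letter 7 places forward in the alphabet (wrapping around), then keep only the last 2 characters.
For "furnace", step one produces "mbyuhjl"; step two turns that into "jl".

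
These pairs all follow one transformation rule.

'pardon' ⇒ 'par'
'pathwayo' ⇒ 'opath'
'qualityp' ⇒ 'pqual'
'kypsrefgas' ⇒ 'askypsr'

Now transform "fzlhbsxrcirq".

What's happening: swap the front and back halves of the string, then delete the first 3 characters.
Starting from "fzlhbsxrcirq": after the first operation, "xrcirqfzlhbs"; after the second, "irqfzlhbs".

irqfzlhbs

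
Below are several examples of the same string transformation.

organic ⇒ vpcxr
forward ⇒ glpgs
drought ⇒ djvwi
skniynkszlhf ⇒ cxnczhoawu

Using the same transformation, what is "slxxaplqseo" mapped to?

The pattern: delete the first 2 characters, then shift every letter 11 places backward in the alphabet (wrapping around).
On "slxxaplqseo": the first step gives "xxaplqseo", and the second then gives "mmpeafhtd".

mmpeafhtd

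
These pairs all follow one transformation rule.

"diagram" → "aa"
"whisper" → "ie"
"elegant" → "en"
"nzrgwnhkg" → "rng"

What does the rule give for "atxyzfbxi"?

xfi

Looking at the pairs, the operation is to keep one character in every 3, starting at position 3 (positions 3rd, 6th, 9th, ...).
Doing the same to "atxyzfbxi": "xfi".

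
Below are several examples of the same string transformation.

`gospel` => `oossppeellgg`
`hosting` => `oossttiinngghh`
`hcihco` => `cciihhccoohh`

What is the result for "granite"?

rraanniitteegg

Looking at the pairs, the operation is to move the first character to the end, then double every character.
Applying both steps to "granite": "raniteg", then "rraanniitteegg".
(Check on "gospel": → "ospelg" → "oossppeellgg" ✓)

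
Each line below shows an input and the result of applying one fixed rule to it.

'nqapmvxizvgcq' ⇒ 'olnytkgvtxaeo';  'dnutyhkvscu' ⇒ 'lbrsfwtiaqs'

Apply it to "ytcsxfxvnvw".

rwqadvtvtlu

In each case the input is transformed by: shift every letter 2 places backward in the alphabet (wrapping around), then swap each adjacent pair of characters (1↔2, 3↔4, ...).
Applying both steps to "ytcsxfxvnvw": "wraqvdvtltu", then "rwqadvtvtlu".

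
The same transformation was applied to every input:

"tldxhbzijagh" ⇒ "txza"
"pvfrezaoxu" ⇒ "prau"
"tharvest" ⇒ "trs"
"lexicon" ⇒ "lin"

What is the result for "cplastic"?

What's happening: keep one character in every 3, starting at position 1 (positions 1st, 4th, 7th, ...).
"cplastic" → "cai".

cai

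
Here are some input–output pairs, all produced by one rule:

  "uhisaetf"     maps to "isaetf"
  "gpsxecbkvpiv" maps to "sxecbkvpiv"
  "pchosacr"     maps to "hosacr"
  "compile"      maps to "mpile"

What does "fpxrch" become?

xrch

The pattern: delete the first 2 characters.
For "fpxrch" the result is "xrch".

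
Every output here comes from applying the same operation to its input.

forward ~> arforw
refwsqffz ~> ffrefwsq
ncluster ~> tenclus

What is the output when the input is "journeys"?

eyjourn

What's happening: delete the last character, then move the last 2 characters to the front (rotate right by 2).
Starting from "journeys": after the first operation, "journey"; after the second, "eyjourn".
(Check on "forward": → "forwar" → "arforw" ✓)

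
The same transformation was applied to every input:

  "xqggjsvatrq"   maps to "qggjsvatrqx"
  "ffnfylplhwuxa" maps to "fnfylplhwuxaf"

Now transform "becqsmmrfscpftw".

What's happening: move the first character to the end.
On "becqsmmrfscpftw" that produces "ecqsmmrfscpftwb".

ecqsmmrfscpftwb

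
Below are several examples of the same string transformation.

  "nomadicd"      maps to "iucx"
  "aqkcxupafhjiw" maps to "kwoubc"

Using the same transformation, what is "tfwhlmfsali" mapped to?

zbgmf

The rule is to shift every letter 6 places backward in the alphabet (wrapping around), then keep every other character starting from the second (positions 2nd, 4th, 6th, ...).
On "tfwhlmfsali" that produces "zbgmf".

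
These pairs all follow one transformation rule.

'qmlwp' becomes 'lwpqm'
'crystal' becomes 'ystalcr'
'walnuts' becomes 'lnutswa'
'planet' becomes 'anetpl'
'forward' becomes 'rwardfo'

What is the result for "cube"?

The transformation: move the first 2 characters to the end (rotate left by 2).
So "cube" becomes "becu".

becu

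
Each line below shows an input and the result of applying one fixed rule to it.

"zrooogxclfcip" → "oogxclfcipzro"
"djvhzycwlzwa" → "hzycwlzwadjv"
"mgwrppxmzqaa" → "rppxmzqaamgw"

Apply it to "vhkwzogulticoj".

wzogulticojvhk

What's happening: move the first 3 characters to the end (rotate left by 3).
So "vhkwzogulticoj" becomes "wzogulticojvhk".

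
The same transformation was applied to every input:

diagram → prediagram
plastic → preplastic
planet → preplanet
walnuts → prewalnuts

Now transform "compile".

The pattern: prepend "pre".
Applying that to "compile" gives "precompile".

precompile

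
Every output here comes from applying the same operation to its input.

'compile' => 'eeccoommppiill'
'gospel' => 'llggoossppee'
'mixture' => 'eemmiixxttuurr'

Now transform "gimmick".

What's happening: double every character, then move the last 2 characters to the front (rotate right by 2).
Starting from "gimmick": after the first operation, "ggiimmmmiicckk"; after the second, "kkggiimmmmiicc".
(Check on "compile": → "ccoommppiillee" → "eeccoommppiill" ✓)

kkggiimmmmiicc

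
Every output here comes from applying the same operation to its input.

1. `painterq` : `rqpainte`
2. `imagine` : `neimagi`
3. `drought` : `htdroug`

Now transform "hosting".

The rule is to move the last 2 characters to the front (rotate right by 2).
Doing the same to "hosting": "nghosti".

nghosti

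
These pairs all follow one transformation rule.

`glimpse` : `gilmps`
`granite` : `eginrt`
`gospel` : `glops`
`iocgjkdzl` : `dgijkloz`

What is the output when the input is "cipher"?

ehipr

Looking at the pairs, the operation is to sort the characters into alphabetical order, then delete the first character.
On "cipher": the first step gives "cehipr", and the second then gives "ehipr".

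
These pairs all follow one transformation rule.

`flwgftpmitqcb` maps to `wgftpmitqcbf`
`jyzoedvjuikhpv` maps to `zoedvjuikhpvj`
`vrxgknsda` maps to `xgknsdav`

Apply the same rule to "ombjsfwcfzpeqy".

Rule — move the first 2 characters to the end (rotate left by 2), then delete the last character.
"ombjsfwcfzpeqy" → "bjsfwcfzpeqyom" → "bjsfwcfzpeqyo".

bjsfwcfzpeqyo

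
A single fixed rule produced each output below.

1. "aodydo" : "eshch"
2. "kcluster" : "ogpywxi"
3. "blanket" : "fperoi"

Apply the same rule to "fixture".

The pattern: delete the last character, then shift every letter 4 places forward in the alphabet (wrapping around).
"fixture" → "fixtur" → "jmbxyv".

jmbxyv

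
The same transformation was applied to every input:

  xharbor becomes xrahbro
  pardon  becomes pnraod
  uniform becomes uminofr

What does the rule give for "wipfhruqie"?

Looking at the pairs, the operation is to move the last character to the front, then swap each adjacent pair of characters (1↔2, 3↔4, ...).
Applying both steps to "wipfhruqie": "ewipfhruqi", then "wepihfuriq".
(Check on "pardon": → "npardo" → "pnraod" ✓)

wepihfuriq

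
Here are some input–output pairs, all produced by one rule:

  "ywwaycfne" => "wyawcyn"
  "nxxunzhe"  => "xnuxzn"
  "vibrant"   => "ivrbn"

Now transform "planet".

lpna

In each case the input is transformed by: swap each adjacent pair of characters (1↔2, 3↔4, ...), then delete the last 2 characters.
For "planet", step one produces "lpnate"; step two turns that into "lpna".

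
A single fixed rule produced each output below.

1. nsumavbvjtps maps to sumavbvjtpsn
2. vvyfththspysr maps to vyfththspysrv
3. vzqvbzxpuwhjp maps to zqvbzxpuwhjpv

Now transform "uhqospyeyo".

Each output is the input with this applied: move the first character to the end.
Doing the same to "uhqospyeyo": "hqospyeyou".

hqospyeyou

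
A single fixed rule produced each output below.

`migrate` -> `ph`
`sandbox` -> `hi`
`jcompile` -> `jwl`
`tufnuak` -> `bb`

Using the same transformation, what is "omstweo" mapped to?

Rule — keep one character in every 3, starting at position 2 (positions 2nd, 5th, 8th, ...), then shift every letter 7 places forward in the alphabet (wrapping around).
Applying both steps to "omstweo": "mw", then "td".

td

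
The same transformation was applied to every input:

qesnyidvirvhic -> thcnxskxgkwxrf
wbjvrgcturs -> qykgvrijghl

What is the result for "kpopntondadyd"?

Looking at the pairs, the operation is to move the first character to the end, then shift every letter 11 places backward in the alphabet (wrapping around).
Applying that to "kpopntondadyd" gives "edecidcspsnsz".

edecidcspsnsz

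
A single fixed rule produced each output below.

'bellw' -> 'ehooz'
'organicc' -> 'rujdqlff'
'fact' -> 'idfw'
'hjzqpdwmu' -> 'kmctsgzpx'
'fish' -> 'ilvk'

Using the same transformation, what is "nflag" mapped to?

qiodj

The transformation: shift every letter 3 places forward in the alphabet (wrapping around).
Applying that to "nflag" gives "qiodj".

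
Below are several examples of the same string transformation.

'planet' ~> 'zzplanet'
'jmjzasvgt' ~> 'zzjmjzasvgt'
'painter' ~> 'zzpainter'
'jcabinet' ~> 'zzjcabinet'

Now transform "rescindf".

The transformation: prepend "zz".
So "rescindf" becomes "zzrescindf".

zzrescindf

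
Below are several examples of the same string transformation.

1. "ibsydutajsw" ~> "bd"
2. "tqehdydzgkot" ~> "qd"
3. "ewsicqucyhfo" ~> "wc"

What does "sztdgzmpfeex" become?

zg

The transformation: keep one character in every 3, starting at position 2 (positions 2nd, 5th, 8th, ...), then delete the last 2 characters.
On "sztdgzmpfeex": the first step gives "zgpe", and the second then gives "zg".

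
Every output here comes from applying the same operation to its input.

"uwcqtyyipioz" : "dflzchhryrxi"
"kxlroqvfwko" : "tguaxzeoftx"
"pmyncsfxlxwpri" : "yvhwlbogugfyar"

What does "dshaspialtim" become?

mbqjbyrjucrv

In each case the input is transformed by: shift every letter 9 places forward in the alphabet (wrapping around).
"dshaspialtim" → "mbqjbyrjucrv".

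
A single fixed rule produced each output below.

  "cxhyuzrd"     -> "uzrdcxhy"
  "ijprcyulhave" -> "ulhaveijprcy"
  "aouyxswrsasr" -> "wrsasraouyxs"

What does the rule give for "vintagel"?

The rule is to swap the front and back halves of the string.
On "vintagel" that produces "agelvint".

agelvint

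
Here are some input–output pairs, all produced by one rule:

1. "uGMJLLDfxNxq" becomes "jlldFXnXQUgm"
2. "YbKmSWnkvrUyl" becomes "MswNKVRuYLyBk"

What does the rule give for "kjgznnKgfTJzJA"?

ZNNkGFtjZjaKJG

Each output is the input with this applied: move the first 3 characters to the end (rotate left by 3), then flip the case of every letter.
On "kjgznnKgfTJzJA": the first step gives "znnKgfTJzJAkjg", and the second then gives "ZNNkGFtjZjaKJG".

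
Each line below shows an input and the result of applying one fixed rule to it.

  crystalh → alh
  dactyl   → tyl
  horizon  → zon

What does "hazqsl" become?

qsl

The pattern: keep only the last 3 characters.
For "hazqsl" the result is "qsl".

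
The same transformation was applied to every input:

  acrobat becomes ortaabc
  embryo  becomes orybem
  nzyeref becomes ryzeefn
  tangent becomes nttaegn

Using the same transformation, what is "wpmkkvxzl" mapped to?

wxzkklmpv

What's happening: sort the characters into alphabetical order, then move the last 3 characters to the front (rotate right by 3).
Starting from "wpmkkvxzl": after the first operation, "kklmpvwxz"; after the second, "wxzkklmpv".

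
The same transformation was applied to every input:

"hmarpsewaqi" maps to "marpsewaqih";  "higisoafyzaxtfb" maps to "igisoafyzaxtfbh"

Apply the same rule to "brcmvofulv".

The rule is to move the first character to the end.
So "brcmvofulv" becomes "rcmvofulvb".

rcmvofulvb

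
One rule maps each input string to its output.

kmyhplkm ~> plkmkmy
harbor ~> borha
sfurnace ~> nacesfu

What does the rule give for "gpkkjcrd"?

Each output is the input with this applied: swap the front and back halves of the string, then delete the last character.
"gpkkjcrd" → "jcrdgpkk" → "jcrdgpk".

jcrdgpk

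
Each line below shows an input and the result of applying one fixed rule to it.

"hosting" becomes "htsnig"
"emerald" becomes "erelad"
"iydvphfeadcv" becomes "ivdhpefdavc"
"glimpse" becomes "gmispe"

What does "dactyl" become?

The pattern: swap each adjacent pair of characters (1↔2, 3↔4, ...), then delete the first character.
Working it through for "dactyl": intermediate "adtcly", final "dtcly".

dtcly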